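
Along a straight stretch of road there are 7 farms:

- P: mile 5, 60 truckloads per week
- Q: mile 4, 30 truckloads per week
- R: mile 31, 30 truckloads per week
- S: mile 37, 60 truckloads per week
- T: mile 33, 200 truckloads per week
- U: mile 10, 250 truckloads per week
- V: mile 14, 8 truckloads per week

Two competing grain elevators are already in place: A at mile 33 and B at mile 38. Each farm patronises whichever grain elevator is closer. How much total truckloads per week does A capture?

578

The indifferent point is the midpoint (33+38)/2 = 35.5; farms left of it (closer to A at 33) go to A, those right go to B.
  Q at 4 (w=30) → A
  P at 5 (w=60) → A
  U at 10 (w=250) → A
  V at 14 (w=8) → A
  R at 31 (w=30) → A
  T at 33 (w=200) → A
  S at 37 (w=60) → B
A captures 578; B captures 60.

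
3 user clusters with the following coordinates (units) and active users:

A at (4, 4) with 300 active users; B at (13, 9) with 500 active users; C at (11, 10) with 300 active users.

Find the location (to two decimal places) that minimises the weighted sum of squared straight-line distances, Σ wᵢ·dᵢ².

(10.00, 7.91)

The minimiser of Σwᵢ‖p−pᵢ‖² is the weighted centroid p* = (Σwᵢpᵢ)/(Σwᵢ).
Σwᵢ = 1100.
Σwᵢxᵢ = 300·4 + 500·13 + 300·11 = 11000.
Σwᵢyᵢ = 300·4 + 500·9 + 300·10 = 8700.
x* = 11000/1100 = 10.00, y* = 8700/1100 = 7.91.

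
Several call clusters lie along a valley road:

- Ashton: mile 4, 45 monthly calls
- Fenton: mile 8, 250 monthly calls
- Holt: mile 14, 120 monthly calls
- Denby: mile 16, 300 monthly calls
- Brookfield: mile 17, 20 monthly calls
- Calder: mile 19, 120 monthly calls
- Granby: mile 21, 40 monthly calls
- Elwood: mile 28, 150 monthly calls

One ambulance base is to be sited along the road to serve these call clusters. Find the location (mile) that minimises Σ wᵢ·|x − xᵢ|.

For a sum of weighted absolute distances on a line, the optimum is the weighted median (not the mean). Total weight W = 1045; half-weight = 522.5.
Sort by position and accumulate weight:
  mile 4 (Ashton, w=45) → cum 45
  mile 8 (Fenton, w=250) → cum 295
  mile 14 (Holt, w=120) → cum 415
  mile 16 (Denby, w=300) → cum 715  ≥ 522.5 → median here
  mile 17 (Brookfield, w=20) → cum 735
  mile 19 (Calder, w=120) → cum 855
  mile 21 (Granby, w=40) → cum 895
  mile 28 (Elwood, w=150) → cum 1045
Optimal location: mile 16.

x = 16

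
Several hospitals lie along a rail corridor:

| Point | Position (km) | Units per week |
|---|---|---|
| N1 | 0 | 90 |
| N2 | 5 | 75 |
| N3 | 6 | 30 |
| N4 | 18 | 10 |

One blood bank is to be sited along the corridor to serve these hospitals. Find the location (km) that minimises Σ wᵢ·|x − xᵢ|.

For a sum of weighted absolute distances on a line, the optimum is the weighted median (not the mean). Total weight W = 205; half-weight = 102.5.
Sort by position and accumulate weight:
  km 0 (N1, w=90) → cum 90
  km 5 (N2, w=75) → cum 165  ≥ 102.5 → median here
  km 6 (N3, w=30) → cum 195
  km 18 (N4, w=10) → cum 205
Optimal location: km 5.

x = 5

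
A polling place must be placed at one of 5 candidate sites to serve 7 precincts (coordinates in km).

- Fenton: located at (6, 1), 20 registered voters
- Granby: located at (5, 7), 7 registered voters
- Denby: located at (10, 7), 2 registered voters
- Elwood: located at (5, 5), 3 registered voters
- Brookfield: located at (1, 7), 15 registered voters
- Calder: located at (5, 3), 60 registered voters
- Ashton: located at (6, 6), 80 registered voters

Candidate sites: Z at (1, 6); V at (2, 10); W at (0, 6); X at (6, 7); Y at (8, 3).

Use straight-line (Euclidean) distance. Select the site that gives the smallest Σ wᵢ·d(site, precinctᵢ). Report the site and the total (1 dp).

X, total 544.1 km

Total weighted distance at each candidate:
  Z (1, 6): total = 915.8
  V (2, 10): total = 1218.2
  W (0, 6): total = 1078.4
  X (6, 7): total = 544.1
  Y (8, 3): total = 700.7
Minimum is at X with total 544.1 km.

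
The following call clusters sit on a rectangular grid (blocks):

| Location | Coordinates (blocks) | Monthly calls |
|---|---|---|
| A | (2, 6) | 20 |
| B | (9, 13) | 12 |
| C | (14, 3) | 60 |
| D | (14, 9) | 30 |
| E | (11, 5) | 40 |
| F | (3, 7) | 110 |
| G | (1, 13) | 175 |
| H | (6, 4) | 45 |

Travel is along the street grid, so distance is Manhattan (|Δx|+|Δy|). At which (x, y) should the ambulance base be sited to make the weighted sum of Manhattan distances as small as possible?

Manhattan distance separates: Σwᵢ(|x−xᵢ|+|y−yᵢ|) = Σwᵢ|x−xᵢ| + Σwᵢ|y−yᵢ|, so x and y are optimised independently as 1-D weighted medians.
Total weight W = 492; half = 246.
x-coordinate, sorted with cumulative weight:
  x=1 (G, w=175) cum 175
  x=2 (A, w=20) cum 195
  x=3 (F, w=110) cum 305  ← median
  x=6 (H, w=45) cum 350
  x=9 (B, w=12) cum 362
  x=11 (E, w=40) cum 402
  x=14 (C, w=60) cum 462
  x=14 (D, w=30) cum 492
⇒ x* = 3
y-coordinate, sorted with cumulative weight:
  y=3 (C, w=60) cum 60
  y=4 (H, w=45) cum 105
  y=5 (E, w=40) cum 145
  y=6 (A, w=20) cum 165
  y=7 (F, w=110) cum 275  ← median
  y=9 (D, w=30) cum 305
  y=13 (B, w=12) cum 317
  y=13 (G, w=175) cum 492
⇒ y* = 7

(3, 7)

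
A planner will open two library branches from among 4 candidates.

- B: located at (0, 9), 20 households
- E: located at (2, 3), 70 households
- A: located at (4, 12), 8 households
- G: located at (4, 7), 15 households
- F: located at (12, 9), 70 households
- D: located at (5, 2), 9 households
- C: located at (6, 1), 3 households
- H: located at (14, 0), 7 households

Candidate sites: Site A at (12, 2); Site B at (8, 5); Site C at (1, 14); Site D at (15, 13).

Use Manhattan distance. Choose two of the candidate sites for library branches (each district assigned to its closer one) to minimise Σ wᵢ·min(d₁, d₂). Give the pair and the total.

Evaluate every pair (each demand assigned to the nearer of the two):
  {Site B, Site C}: total = 1519
  {Site A, Site B}: total = 1568
  {Site B, Site D}: total = 1617
  {Site A, Site C}: total = 1682
  {Site C, Site D}: total = 1936
  {Site A, Site D}: total = 2043
Best pair: {Site B, Site C} with total 1519.

{Site B, Site C}, total 1519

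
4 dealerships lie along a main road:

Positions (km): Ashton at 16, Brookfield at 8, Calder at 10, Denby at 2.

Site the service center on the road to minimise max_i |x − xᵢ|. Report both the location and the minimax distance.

The 1-center on a line is the midpoint of the two extreme points: leftmost at 2, rightmost at 16.
Optimal location = (2 + 16)/2 = 9; maximum distance = (16 − 2)/2 = 7.

location 9, max distance 7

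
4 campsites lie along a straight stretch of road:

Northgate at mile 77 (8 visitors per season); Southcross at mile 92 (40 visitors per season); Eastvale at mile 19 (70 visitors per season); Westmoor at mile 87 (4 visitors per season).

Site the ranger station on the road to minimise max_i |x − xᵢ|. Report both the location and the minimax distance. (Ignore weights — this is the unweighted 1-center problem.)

location 55.5, max distance 36.5

The 1-center on a line is the midpoint of the two extreme points: leftmost at 19, rightmost at 92.
Optimal location = (19 + 92)/2 = 55.5; maximum distance = (92 − 19)/2 = 36.5.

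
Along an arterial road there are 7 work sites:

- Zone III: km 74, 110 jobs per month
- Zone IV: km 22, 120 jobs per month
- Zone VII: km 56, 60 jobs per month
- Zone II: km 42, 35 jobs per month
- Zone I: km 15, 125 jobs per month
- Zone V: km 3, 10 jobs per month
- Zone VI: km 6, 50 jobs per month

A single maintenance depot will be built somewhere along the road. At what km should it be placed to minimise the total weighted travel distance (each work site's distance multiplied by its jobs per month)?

x = 22

For a sum of weighted absolute distances on a line, the optimum is the weighted median (not the mean). Total weight W = 510; half-weight = 255.
Sort by position and accumulate weight:
  km 3 (Zone V, w=10) → cum 10
  km 6 (Zone VI, w=50) → cum 60
  km 15 (Zone I, w=125) → cum 185
  km 22 (Zone IV, w=120) → cum 305  ≥ 255 → median here
  km 42 (Zone II, w=35) → cum 340
  km 56 (Zone VII, w=60) → cum 400
  km 74 (Zone III, w=110) → cum 510
Optimal location: km 22.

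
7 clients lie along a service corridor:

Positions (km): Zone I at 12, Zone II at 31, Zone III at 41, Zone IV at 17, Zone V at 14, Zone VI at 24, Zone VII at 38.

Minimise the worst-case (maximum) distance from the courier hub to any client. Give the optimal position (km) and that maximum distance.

The 1-center on a line is the midpoint of the two extreme points: leftmost at 12, rightmost at 41.
Optimal location = (12 + 41)/2 = 26.5; maximum distance = (41 − 12)/2 = 14.5.

location 26.5, max distance 14.5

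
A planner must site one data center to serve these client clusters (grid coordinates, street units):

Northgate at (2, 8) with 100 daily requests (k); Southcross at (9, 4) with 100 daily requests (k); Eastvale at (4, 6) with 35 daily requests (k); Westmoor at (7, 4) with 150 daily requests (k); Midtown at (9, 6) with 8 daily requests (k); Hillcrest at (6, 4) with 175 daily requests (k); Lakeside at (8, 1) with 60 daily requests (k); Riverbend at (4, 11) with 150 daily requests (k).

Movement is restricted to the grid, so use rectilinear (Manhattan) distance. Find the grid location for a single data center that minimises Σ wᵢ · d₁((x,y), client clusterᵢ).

(6, 4)

Manhattan distance separates: Σwᵢ(|x−xᵢ|+|y−yᵢ|) = Σwᵢ|x−xᵢ| + Σwᵢ|y−yᵢ|, so x and y are optimised independently as 1-D weighted medians.
Total weight W = 778; half = 389.
x-coordinate, sorted with cumulative weight:
  x=2 (Northgate, w=100) cum 100
  x=4 (Eastvale, w=35) cum 135
  x=4 (Riverbend, w=150) cum 285
  x=6 (Hillcrest, w=175) cum 460  ← median
  x=7 (Westmoor, w=150) cum 610
  x=8 (Lakeside, w=60) cum 670
  x=9 (Southcross, w=100) cum 770
  x=9 (Midtown, w=8) cum 778
⇒ x* = 6
y-coordinate, sorted with cumulative weight:
  y=1 (Lakeside, w=60) cum 60
  y=4 (Southcross, w=100) cum 160
  y=4 (Westmoor, w=150) cum 310
  y=4 (Hillcrest, w=175) cum 485  ← median
  y=6 (Eastvale, w=35) cum 520
  y=6 (Midtown, w=8) cum 528
  y=8 (Northgate, w=100) cum 628
  y=11 (Riverbend, w=150) cum 778
⇒ y* = 4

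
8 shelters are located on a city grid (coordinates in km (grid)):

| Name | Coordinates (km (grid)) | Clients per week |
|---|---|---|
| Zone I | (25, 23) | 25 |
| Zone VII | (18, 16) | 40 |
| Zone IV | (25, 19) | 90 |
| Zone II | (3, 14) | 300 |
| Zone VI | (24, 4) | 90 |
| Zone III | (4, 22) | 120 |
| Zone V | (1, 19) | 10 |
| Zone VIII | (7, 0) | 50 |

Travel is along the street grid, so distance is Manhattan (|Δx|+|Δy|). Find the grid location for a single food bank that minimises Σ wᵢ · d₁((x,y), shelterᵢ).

Manhattan distance separates: Σwᵢ(|x−xᵢ|+|y−yᵢ|) = Σwᵢ|x−xᵢ| + Σwᵢ|y−yᵢ|, so x and y are optimised independently as 1-D weighted medians.
Total weight W = 725; half = 362.5.
x-coordinate, sorted with cumulative weight:
  x=1 (Zone V, w=10) cum 10
  x=3 (Zone II, w=300) cum 310
  x=4 (Zone III, w=120) cum 430  ← median
  x=7 (Zone VIII, w=50) cum 480
  x=18 (Zone VII, w=40) cum 520
  x=24 (Zone VI, w=90) cum 610
  x=25 (Zone I, w=25) cum 635
  x=25 (Zone IV, w=90) cum 725
⇒ x* = 4
y-coordinate, sorted with cumulative weight:
  y=0 (Zone VIII, w=50) cum 50
  y=4 (Zone VI, w=90) cum 140
  y=14 (Zone II, w=300) cum 440  ← median
  y=16 (Zone VII, w=40) cum 480
  y=19 (Zone IV, w=90) cum 570
  y=19 (Zone V, w=10) cum 580
  y=22 (Zone III, w=120) cum 700
  y=23 (Zone I, w=25) cum 725
⇒ y* = 14

(4, 14)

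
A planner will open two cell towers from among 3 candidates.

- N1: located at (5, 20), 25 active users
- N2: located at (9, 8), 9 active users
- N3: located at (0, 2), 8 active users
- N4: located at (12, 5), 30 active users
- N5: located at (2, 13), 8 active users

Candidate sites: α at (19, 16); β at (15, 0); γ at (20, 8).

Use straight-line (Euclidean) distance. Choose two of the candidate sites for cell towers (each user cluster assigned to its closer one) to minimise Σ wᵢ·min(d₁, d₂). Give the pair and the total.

Evaluate every pair (each demand assigned to the nearer of the two):
  {α, β}: total = 888.1
  {β, γ}: total = 1013.3
  {α, γ}: total = 1024.5
Best pair: {α, β} with total 888.1.

{α, β}, total 888.1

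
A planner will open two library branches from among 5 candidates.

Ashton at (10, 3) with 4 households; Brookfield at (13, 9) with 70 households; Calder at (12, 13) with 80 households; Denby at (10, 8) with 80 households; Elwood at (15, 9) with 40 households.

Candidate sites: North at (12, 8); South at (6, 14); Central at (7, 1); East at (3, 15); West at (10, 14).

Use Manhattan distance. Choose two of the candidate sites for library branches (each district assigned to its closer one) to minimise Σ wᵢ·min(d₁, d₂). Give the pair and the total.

Evaluate every pair (each demand assigned to the nearer of the two):
  {North, West}: total = 728
  {North, Central}: total = 880
  {North, South}: total = 888
  {North, East}: total = 888
  {Central, West}: total = 1700
  {South, West}: total = 1724
  {East, West}: total = 1724
  {South, Central}: total = 2780
  {South, East}: total = 2820
  {Central, East}: total = 3320
Best pair: {North, West} with total 728.

{North, West}, total 728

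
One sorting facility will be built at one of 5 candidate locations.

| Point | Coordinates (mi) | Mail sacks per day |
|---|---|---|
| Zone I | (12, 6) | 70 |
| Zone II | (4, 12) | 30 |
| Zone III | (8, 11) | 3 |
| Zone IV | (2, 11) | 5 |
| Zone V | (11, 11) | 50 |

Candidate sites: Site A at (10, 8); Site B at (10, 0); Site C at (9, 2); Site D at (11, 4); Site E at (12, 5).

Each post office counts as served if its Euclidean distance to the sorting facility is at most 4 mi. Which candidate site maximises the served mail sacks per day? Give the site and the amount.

Coverage radius r = 4 mi; a point is covered iff (Δx)²+(Δy)² ≤ 4² = 16.
  Site A (10, 8): covers {Zone I, Zone III, Zone V} → 123
  Site B (10, 0): covers {none} → 0
  Site C (9, 2): covers {none} → 0
  Site D (11, 4): covers {Zone I} → 70
  Site E (12, 5): covers {Zone I} → 70
Maximum coverage at Site A: 123 mail sacks per day.

Site A, covering 123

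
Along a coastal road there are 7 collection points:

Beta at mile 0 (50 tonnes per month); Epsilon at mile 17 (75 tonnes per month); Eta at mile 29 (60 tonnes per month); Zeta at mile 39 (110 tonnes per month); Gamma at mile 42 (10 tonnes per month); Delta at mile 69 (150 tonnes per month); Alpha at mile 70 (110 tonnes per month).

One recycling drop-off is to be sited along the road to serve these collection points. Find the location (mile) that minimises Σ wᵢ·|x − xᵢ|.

For a sum of weighted absolute distances on a line, the optimum is the weighted median (not the mean). Total weight W = 565; half-weight = 282.5.
Sort by position and accumulate weight:
  mile 0 (Beta, w=50) → cum 50
  mile 17 (Epsilon, w=75) → cum 125
  mile 29 (Eta, w=60) → cum 185
  mile 39 (Zeta, w=110) → cum 295  ≥ 282.5 → median here
  mile 42 (Gamma, w=10) → cum 305
  mile 69 (Delta, w=150) → cum 455
  mile 70 (Alpha, w=110) → cum 565
Optimal location: mile 39.

x = 39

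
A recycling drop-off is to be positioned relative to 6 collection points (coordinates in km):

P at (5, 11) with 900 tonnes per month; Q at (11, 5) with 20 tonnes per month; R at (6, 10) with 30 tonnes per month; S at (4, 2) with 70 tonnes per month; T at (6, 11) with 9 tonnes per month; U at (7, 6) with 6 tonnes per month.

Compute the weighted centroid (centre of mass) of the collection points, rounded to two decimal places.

The minimiser of Σwᵢ‖p−pᵢ‖² is the weighted centroid p* = (Σwᵢpᵢ)/(Σwᵢ).
Σwᵢ = 1035.
Σwᵢxᵢ = 900·5 + 20·11 + 30·6 + 70·4 + 9·6 + 6·7 = 5276.
Σwᵢyᵢ = 900·11 + 20·5 + 30·10 + 70·2 + 9·11 + 6·6 = 10575.
x* = 5276/1035 = 5.10, y* = 10575/1035 = 10.22.

(5.10, 10.22)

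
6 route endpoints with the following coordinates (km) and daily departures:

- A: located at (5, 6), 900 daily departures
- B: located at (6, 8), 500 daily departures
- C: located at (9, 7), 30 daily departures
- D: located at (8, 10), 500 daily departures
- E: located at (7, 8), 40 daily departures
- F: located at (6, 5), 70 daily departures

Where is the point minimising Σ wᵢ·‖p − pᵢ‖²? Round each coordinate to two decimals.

(6.11, 7.49)

The minimiser of Σwᵢ‖p−pᵢ‖² is the weighted centroid p* = (Σwᵢpᵢ)/(Σwᵢ).
Σwᵢ = 2040.
Σwᵢxᵢ = 900·5 + 500·6 + 30·9 + 500·8 + 40·7 + 70·6 = 12470.
Σwᵢyᵢ = 900·6 + 500·8 + 30·7 + 500·10 + 40·8 + 70·5 = 15280.
x* = 12470/2040 = 6.11, y* = 15280/2040 = 7.49.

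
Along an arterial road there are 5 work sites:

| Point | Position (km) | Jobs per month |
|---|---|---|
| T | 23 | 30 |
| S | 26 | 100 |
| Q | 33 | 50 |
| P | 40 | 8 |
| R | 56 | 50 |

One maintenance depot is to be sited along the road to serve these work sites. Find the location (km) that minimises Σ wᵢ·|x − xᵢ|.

x = 26

For a sum of weighted absolute distances on a line, the optimum is the weighted median (not the mean). Total weight W = 238; half-weight = 119.
Sort by position and accumulate weight:
  km 23 (T, w=30) → cum 30
  km 26 (S, w=100) → cum 130  ≥ 119 → median here
  km 33 (Q, w=50) → cum 180
  km 40 (P, w=8) → cum 188
  km 56 (R, w=50) → cum 238
Optimal location: km 26.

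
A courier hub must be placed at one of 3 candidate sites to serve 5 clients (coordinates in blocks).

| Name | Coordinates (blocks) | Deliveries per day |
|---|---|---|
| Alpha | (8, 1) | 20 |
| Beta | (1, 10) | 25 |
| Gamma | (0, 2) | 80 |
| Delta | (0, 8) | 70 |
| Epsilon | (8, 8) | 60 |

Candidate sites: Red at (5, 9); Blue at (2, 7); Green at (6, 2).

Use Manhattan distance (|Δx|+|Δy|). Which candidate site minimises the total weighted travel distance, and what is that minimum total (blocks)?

Blue, total 1530 blocks

Total weighted distance at each candidate:
  Red (5, 9): total = 1965
  Blue (2, 7): total = 1530
  Green (6, 2): total = 2185
Minimum is at Blue with total 1530 blocks.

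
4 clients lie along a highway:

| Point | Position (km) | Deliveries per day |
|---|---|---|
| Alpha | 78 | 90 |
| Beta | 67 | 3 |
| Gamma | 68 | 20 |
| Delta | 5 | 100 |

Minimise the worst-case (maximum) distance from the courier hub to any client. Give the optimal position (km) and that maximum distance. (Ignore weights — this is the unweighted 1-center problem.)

The 1-center on a line is the midpoint of the two extreme points: leftmost at 5, rightmost at 78.
Optimal location = (5 + 78)/2 = 41.5; maximum distance = (78 − 5)/2 = 36.5.

location 41.5, max distance 36.5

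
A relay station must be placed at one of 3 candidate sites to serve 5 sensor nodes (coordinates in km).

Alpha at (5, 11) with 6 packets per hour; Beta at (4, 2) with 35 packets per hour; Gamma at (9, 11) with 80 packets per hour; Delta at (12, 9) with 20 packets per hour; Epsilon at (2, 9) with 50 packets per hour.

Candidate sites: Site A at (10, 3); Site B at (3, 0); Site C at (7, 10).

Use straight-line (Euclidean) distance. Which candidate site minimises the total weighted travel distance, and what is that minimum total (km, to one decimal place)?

Site C, total 848.3 km

Total weighted distance at each candidate:
  Site A (10, 3): total = 1541.0
  Site B (3, 0): total = 1855.1
  Site C (7, 10): total = 848.3
Minimum is at Site C with total 848.3 km.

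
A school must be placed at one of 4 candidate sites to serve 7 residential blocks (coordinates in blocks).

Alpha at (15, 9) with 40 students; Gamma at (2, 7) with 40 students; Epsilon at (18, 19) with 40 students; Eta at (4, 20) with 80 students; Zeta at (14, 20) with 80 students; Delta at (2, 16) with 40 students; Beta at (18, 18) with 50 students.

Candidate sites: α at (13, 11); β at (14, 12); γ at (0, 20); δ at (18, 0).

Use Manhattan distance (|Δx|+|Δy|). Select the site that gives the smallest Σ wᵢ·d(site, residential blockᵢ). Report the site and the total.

Total weighted distance at each candidate:
  α (13, 11): total = 4760
  β (14, 12): total = 4500
  γ (0, 20): total = 5080
  δ (18, 0): total = 8980
Minimum is at β with total 4500 blocks.

β, total 4500 blocks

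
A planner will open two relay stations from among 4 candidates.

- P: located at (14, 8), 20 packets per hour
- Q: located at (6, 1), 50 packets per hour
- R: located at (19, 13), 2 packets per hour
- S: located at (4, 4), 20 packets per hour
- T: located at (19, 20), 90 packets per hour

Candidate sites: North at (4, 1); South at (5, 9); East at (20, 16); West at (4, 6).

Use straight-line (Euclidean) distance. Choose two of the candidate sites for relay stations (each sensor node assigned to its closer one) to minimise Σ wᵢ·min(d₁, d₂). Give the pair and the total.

{North, East}, total 737.4

Evaluate every pair (each demand assigned to the nearer of the two):
  {North, East}: total = 737.4
  {East, West}: total = 886.7
  {South, East}: total = 1063.6
  {North, South}: total = 1972.6
  {South, West}: total = 2121.9
  {North, West}: total = 2223.7
Best pair: {North, East} with total 737.4.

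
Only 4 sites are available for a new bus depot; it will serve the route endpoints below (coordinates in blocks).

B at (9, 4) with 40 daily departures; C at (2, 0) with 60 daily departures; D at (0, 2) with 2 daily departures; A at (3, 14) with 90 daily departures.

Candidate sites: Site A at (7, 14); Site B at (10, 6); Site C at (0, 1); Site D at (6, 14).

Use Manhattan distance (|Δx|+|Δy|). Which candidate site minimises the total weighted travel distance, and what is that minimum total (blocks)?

Site D, total 1906 blocks

Total weighted distance at each candidate:
  Site A (7, 14): total = 2018
  Site B (10, 6): total = 2338
  Site C (0, 1): total = 2102
  Site D (6, 14): total = 1906
Minimum is at Site D with total 1906 blocks.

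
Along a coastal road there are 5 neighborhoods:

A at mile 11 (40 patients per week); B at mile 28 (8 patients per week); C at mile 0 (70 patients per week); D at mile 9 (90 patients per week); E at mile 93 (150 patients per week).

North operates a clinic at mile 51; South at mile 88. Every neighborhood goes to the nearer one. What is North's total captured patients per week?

The indifferent point is the midpoint (51+88)/2 = 69.5; neighborhoods left of it (closer to North at 51) go to North, those right go to South.
  C at 0 (w=70) → North
  D at 9 (w=90) → North
  A at 11 (w=40) → North
  B at 28 (w=8) → North
  E at 93 (w=150) → South
North captures 208; South captures 150.

208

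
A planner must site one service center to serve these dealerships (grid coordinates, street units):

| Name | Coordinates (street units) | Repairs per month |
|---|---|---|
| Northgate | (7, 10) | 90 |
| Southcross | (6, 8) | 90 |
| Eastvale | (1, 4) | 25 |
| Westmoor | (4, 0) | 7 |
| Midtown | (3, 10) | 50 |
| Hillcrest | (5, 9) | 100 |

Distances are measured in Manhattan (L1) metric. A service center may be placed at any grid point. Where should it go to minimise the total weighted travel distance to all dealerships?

(5, 9)

Manhattan distance separates: Σwᵢ(|x−xᵢ|+|y−yᵢ|) = Σwᵢ|x−xᵢ| + Σwᵢ|y−yᵢ|, so x and y are optimised independently as 1-D weighted medians.
Total weight W = 362; half = 181.
x-coordinate, sorted with cumulative weight:
  x=1 (Eastvale, w=25) cum 25
  x=3 (Midtown, w=50) cum 75
  x=4 (Westmoor, w=7) cum 82
  x=5 (Hillcrest, w=100) cum 182  ← median
  x=6 (Southcross, w=90) cum 272
  x=7 (Northgate, w=90) cum 362
⇒ x* = 5
y-coordinate, sorted with cumulative weight:
  y=0 (Westmoor, w=7) cum 7
  y=4 (Eastvale, w=25) cum 32
  y=8 (Southcross, w=90) cum 122
  y=9 (Hillcrest, w=100) cum 222  ← median
  y=10 (Northgate, w=90) cum 312
  y=10 (Midtown, w=50) cum 362
⇒ y* = 9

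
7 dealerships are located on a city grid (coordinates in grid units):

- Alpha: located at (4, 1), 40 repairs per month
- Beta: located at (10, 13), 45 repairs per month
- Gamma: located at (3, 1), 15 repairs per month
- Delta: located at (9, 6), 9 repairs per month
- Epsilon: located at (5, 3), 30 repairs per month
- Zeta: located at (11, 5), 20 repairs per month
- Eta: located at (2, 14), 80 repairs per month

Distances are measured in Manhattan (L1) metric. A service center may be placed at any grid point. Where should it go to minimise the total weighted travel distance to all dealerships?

Manhattan distance separates: Σwᵢ(|x−xᵢ|+|y−yᵢ|) = Σwᵢ|x−xᵢ| + Σwᵢ|y−yᵢ|, so x and y are optimised independently as 1-D weighted medians.
Total weight W = 239; half = 119.5.
x-coordinate, sorted with cumulative weight:
  x=2 (Eta, w=80) cum 80
  x=3 (Gamma, w=15) cum 95
  x=4 (Alpha, w=40) cum 135  ← median
  x=5 (Epsilon, w=30) cum 165
  x=9 (Delta, w=9) cum 174
  x=10 (Beta, w=45) cum 219
  x=11 (Zeta, w=20) cum 239
⇒ x* = 4
y-coordinate, sorted with cumulative weight:
  y=1 (Alpha, w=40) cum 40
  y=1 (Gamma, w=15) cum 55
  y=3 (Epsilon, w=30) cum 85
  y=5 (Zeta, w=20) cum 105
  y=6 (Delta, w=9) cum 114
  y=13 (Beta, w=45) cum 159  ← median
  y=14 (Eta, w=80) cum 239
⇒ y* = 13

(4, 13)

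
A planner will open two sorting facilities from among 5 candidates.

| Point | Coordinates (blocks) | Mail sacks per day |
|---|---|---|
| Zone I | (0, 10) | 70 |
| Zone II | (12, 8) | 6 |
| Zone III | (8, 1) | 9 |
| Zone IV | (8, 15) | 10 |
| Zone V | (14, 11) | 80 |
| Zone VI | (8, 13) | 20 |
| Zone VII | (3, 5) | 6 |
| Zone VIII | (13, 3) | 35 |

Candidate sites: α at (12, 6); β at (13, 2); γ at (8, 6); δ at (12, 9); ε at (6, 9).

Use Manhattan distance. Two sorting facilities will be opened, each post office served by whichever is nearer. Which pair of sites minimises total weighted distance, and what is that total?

{δ, ε}, total 1393

Evaluate every pair (each demand assigned to the nearer of the two):
  {δ, ε}: total = 1393
  {α, ε}: total = 1525
  {β, δ}: total = 1663
  {β, ε}: total = 1663
  {γ, δ}: total = 1722
  {α, δ}: total = 1777
  {α, γ}: total = 1863
  {γ, ε}: total = 1887
  {β, γ}: total = 2022
  {α, β}: total = 2191
Best pair: {δ, ε} with total 1393.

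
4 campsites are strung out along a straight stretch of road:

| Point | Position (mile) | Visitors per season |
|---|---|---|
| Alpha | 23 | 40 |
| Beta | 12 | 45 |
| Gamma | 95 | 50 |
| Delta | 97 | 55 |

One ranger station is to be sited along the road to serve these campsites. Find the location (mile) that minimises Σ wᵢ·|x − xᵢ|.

x = 95

For a sum of weighted absolute distances on a line, the optimum is the weighted median (not the mean). Total weight W = 190; half-weight = 95.
Sort by position and accumulate weight:
  mile 12 (Beta, w=45) → cum 45
  mile 23 (Alpha, w=40) → cum 85
  mile 95 (Gamma, w=50) → cum 135  ≥ 95 → median here
  mile 97 (Delta, w=55) → cum 190
Optimal location: mile 95.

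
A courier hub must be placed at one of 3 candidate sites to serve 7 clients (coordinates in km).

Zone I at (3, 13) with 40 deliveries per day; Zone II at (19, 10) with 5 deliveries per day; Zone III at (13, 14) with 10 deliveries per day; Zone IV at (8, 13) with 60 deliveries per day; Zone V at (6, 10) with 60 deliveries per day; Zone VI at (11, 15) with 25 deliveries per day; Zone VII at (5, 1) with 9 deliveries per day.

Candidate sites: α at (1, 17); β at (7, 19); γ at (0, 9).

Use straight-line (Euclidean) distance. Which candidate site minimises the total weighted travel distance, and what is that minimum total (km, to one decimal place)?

Total weighted distance at each candidate:
  α (1, 17): total = 1802.4
  β (7, 19): total = 1654.3
  γ (0, 9): total = 1734.2
Minimum is at β with total 1654.3 km.

β, total 1654.3 km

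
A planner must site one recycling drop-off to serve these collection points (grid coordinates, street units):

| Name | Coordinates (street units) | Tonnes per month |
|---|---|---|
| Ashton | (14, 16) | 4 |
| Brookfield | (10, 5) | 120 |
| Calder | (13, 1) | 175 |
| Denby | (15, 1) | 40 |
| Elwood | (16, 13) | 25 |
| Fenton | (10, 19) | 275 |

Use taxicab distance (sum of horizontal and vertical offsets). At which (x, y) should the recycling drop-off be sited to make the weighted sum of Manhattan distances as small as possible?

Manhattan distance separates: Σwᵢ(|x−xᵢ|+|y−yᵢ|) = Σwᵢ|x−xᵢ| + Σwᵢ|y−yᵢ|, so x and y are optimised independently as 1-D weighted medians.
Total weight W = 639; half = 319.5.
x-coordinate, sorted with cumulative weight:
  x=10 (Brookfield, w=120) cum 120
  x=10 (Fenton, w=275) cum 395  ← median
  x=13 (Calder, w=175) cum 570
  x=14 (Ashton, w=4) cum 574
  x=15 (Denby, w=40) cum 614
  x=16 (Elwood, w=25) cum 639
⇒ x* = 10
y-coordinate, sorted with cumulative weight:
  y=1 (Calder, w=175) cum 175
  y=1 (Denby, w=40) cum 215
  y=5 (Brookfield, w=120) cum 335  ← median
  y=13 (Elwood, w=25) cum 360
  y=16 (Ashton, w=4) cum 364
  y=19 (Fenton, w=275) cum 639
⇒ y* = 5

(10, 5)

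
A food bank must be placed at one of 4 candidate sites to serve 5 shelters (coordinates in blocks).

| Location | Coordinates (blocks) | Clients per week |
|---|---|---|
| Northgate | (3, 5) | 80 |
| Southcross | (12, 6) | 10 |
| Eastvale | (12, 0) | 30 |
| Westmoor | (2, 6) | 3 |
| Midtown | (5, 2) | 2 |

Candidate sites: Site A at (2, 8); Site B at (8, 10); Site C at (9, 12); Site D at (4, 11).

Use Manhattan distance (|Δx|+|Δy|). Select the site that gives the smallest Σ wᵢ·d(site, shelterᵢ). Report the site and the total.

Total weighted distance at each candidate:
  Site A (2, 8): total = 1004
  Site B (8, 10): total = 1352
  Site C (9, 12): total = 1647
  Site D (4, 11): total = 1301
Minimum is at Site A with total 1004 blocks.

Site A, total 1004 blocks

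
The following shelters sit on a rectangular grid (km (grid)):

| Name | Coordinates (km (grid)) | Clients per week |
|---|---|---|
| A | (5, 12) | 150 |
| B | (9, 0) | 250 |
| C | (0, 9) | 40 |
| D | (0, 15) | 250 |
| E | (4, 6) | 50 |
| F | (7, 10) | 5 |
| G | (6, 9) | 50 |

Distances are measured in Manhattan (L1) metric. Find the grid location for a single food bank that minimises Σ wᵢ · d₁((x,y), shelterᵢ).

Manhattan distance separates: Σwᵢ(|x−xᵢ|+|y−yᵢ|) = Σwᵢ|x−xᵢ| + Σwᵢ|y−yᵢ|, so x and y are optimised independently as 1-D weighted medians.
Total weight W = 795; half = 397.5.
x-coordinate, sorted with cumulative weight:
  x=0 (C, w=40) cum 40
  x=0 (D, w=250) cum 290
  x=4 (E, w=50) cum 340
  x=5 (A, w=150) cum 490  ← median
  x=6 (G, w=50) cum 540
  x=7 (F, w=5) cum 545
  x=9 (B, w=250) cum 795
⇒ x* = 5
y-coordinate, sorted with cumulative weight:
  y=0 (B, w=250) cum 250
  y=6 (E, w=50) cum 300
  y=9 (C, w=40) cum 340
  y=9 (G, w=50) cum 390
  y=10 (F, w=5) cum 395
  y=12 (A, w=150) cum 545  ← median
  y=15 (D, w=250) cum 795
⇒ y* = 12

(5, 12)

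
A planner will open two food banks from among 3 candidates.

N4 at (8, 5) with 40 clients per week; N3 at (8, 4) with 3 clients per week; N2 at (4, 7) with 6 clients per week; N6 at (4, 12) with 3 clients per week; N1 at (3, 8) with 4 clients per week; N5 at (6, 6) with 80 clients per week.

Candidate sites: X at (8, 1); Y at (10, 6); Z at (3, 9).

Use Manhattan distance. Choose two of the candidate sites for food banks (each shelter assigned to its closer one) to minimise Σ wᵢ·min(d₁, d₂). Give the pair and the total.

Evaluate every pair (each demand assigned to the nearer of the two):
  {Y, Z}: total = 486
  {X, Y}: total = 563
  {X, Z}: total = 683
Best pair: {Y, Z} with total 486.

{Y, Z}, total 486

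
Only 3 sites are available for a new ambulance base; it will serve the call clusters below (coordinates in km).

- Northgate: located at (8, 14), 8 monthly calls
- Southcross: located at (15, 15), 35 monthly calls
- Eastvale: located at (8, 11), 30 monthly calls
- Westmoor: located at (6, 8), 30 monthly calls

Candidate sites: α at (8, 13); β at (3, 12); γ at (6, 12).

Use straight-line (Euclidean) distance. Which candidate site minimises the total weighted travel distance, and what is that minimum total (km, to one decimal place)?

α, total 484.4 km

Total weighted distance at each candidate:
  α (8, 13): total = 484.4
  β (3, 12): total = 779.0
  γ (6, 12): total = 541.7
Minimum is at α with total 484.4 km.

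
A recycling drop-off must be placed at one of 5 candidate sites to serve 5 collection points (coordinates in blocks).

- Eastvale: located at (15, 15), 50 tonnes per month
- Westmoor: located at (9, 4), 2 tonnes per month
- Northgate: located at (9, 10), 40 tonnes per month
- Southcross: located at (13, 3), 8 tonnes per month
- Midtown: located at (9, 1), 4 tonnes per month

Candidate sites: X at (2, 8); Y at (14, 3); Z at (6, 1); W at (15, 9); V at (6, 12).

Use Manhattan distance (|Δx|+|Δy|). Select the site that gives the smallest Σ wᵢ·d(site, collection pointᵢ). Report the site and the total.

Total weighted distance at each candidate:
  X (2, 8): total = 1566
  Y (14, 3): total = 1178
  Z (6, 1): total = 1726
  W (15, 9): total = 722
  V (6, 12): total = 1006
Minimum is at W with total 722 blocks.

W, total 722 blocks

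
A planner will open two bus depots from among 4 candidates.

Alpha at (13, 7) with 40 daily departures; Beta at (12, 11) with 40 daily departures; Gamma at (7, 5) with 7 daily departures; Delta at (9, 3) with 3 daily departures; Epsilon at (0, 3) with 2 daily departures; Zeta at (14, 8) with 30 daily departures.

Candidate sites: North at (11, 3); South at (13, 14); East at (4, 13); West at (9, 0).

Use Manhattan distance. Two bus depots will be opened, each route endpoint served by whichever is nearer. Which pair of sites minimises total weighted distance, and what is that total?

{North, South}, total 680

Evaluate every pair (each demand assigned to the nearer of the two):
  {North, South}: total = 680
  {South, West}: total = 732
  {South, East}: total = 800
  {North, East}: total = 910
  {North, West}: total = 910
  {East, West}: total = 1312
Best pair: {North, South} with total 680.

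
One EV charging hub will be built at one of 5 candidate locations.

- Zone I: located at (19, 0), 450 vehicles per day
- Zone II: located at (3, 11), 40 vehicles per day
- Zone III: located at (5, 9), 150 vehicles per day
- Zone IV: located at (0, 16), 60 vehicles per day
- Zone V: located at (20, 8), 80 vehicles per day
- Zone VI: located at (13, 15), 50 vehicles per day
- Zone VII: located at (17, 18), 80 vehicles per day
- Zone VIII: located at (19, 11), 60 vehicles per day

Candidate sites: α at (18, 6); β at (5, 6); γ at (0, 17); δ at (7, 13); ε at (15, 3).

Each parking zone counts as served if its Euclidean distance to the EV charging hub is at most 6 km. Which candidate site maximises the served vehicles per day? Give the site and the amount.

ε, covering 450

Coverage radius r = 6 km; a point is covered iff (Δx)²+(Δy)² ≤ 6² = 36.
  α (18, 6): covers {Zone V, Zone VIII} → 140
  β (5, 6): covers {Zone II, Zone III} → 190
  γ (0, 17): covers {Zone IV} → 60
  δ (7, 13): covers {Zone II, Zone III} → 190
  ε (15, 3): covers {Zone I} → 450
Maximum coverage at ε: 450 vehicles per day.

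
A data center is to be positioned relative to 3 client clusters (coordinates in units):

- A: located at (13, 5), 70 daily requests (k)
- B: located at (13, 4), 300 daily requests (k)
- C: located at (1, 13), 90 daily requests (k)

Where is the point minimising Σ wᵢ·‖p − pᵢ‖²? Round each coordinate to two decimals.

(10.65, 5.91)

The minimiser of Σwᵢ‖p−pᵢ‖² is the weighted centroid p* = (Σwᵢpᵢ)/(Σwᵢ).
Σwᵢ = 460.
Σwᵢxᵢ = 70·13 + 300·13 + 90·1 = 4900.
Σwᵢyᵢ = 70·5 + 300·4 + 90·13 = 2720.
x* = 4900/460 = 10.65, y* = 2720/460 = 5.91.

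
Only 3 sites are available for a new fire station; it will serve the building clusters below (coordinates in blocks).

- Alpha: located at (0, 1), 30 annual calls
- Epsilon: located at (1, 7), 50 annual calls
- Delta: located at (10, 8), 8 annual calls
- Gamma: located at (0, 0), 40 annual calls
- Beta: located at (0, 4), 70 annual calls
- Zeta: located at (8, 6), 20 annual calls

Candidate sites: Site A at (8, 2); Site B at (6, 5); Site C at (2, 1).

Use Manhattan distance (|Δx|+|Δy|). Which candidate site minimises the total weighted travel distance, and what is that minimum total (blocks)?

Total weighted distance at each candidate:
  Site A (8, 2): total = 2114
  Site B (6, 5): total = 1696
  Site C (2, 1): total = 1220
Minimum is at Site C with total 1220 blocks.

Site C, total 1220 blocks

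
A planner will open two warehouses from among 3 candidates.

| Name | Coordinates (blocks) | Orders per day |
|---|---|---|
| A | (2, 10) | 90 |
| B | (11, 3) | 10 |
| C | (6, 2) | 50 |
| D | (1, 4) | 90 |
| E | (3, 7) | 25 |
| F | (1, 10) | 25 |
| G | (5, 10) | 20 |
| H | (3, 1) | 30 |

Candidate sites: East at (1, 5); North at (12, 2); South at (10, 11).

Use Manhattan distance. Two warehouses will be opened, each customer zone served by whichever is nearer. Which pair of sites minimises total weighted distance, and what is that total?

{East, North}, total 1535

Evaluate every pair (each demand assigned to the nearer of the two):
  {East, North}: total = 1535
  {East, South}: total = 1645
  {North, South}: total = 3245
Best pair: {East, North} with total 1535.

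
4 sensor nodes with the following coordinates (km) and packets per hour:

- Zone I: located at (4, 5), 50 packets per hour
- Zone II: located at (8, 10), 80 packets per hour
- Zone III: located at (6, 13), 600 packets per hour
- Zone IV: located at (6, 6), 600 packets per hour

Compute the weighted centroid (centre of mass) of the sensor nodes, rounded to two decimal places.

(6.05, 9.36)

The minimiser of Σwᵢ‖p−pᵢ‖² is the weighted centroid p* = (Σwᵢpᵢ)/(Σwᵢ).
Σwᵢ = 1330.
Σwᵢxᵢ = 50·4 + 80·8 + 600·6 + 600·6 = 8040.
Σwᵢyᵢ = 50·5 + 80·10 + 600·13 + 600·6 = 12450.
x* = 8040/1330 = 6.05, y* = 12450/1330 = 9.36.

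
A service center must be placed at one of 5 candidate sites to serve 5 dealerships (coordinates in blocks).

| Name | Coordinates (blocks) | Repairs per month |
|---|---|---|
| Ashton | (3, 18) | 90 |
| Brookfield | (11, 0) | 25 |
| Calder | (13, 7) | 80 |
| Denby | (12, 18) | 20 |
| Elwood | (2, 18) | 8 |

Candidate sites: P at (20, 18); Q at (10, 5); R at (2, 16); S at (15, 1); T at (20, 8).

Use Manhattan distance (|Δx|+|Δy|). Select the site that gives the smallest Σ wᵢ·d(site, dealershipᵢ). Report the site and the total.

Total weighted distance at each candidate:
  P (20, 18): total = 3949
  Q (10, 5): total = 2818
  R (2, 16): total = 2751
  S (15, 1): total = 4015
  T (20, 8): total = 4079
Minimum is at R with total 2751 blocks.

R, total 2751 blocks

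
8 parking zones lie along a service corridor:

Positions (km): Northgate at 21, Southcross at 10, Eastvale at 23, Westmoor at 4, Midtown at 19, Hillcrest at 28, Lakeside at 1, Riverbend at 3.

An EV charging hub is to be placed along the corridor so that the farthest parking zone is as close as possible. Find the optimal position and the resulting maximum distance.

location 14.5, max distance 13.5

The 1-center on a line is the midpoint of the two extreme points: leftmost at 1, rightmost at 28.
Optimal location = (1 + 28)/2 = 14.5; maximum distance = (28 − 1)/2 = 13.5.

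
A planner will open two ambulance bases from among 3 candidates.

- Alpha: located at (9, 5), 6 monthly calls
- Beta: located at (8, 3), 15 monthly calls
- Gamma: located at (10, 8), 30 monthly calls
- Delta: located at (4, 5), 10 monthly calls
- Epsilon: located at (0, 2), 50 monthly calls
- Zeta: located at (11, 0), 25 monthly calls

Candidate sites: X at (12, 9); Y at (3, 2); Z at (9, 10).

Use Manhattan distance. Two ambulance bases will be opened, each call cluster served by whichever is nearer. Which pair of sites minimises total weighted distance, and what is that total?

{Y, Z}, total 650

Evaluate every pair (each demand assigned to the nearer of the two):
  {Y, Z}: total = 650
  {X, Y}: total = 662
  {X, Z}: total = 1440
Best pair: {Y, Z} with total 650.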